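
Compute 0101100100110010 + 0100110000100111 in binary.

Add column by column from the right: bit + bit + carry-in; write the sum mod 2, carry 1 when the sum is 2 or 3.
carry:  1011000001001100
        0101100100110010
+       0100110000100111
------------------------
       01010010101011001
(the carry out of the leftmost column, 0, becomes the leading bit)
Decimal check:
  0101100100110010 = 16384 + 4096 + 2048 + 256 + 32 + 16 + 2 = 22834
  0100110000100111 = 16384 + 2048 + 1024 + 32 + 4 + 2 + 1 = 19495
  22834 + 19495 = 42329, and 01010010101011001 = 32768 + 8192 + 1024 + 256 + 64 + 16 + 8 + 1 = 42329 ✓



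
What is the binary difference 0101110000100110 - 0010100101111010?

Method 1 - Direct subtraction (column by column from the right: bit − bit − borrow-in; if negative, add 2 and borrow 1 from the next column):
borrow: 0100011111110000
        0101110000100110
-       0010100101111010
------------------------
        0011001010101100

Method 2 - Add two's complement:
Two's complement of 0010100101111010: invert → 1101011010000101, add 1 → 1101011010000110
  0101110000100110
+ 1101011010000110
------------------
 10011001010101100  (end carry out of the top bit = 1)
Discarding the end carry: 0011001010101100
Decimal check:
  0101110000100110 = 16384 + 4096 + 2048 + 1024 + 32 + 4 + 2 = 23590
  0010100101111010 = 8192 + 2048 + 256 + 64 + 32 + 16 + 8 + 2 = 10618
  23590 - 10618 = 12972, and 0011001010101100 = 8192 + 4096 + 512 + 128 + 32 + 8 + 4 = 12972 ✓



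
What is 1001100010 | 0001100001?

OR: 1 when either bit is 1
  1001100010
| 0001100001
------------
  1001100011
Decimal: 610 | 97 = 611



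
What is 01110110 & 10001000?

AND: 1 only when both bits are 1
  01110110
& 10001000
----------
  00000000
Decimal: 118 & 136 = 0



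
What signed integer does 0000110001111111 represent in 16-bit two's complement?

Binary: 0000110001111111
Sign bit: 0 (non-negative)
Read directly as an unsigned value:
0000110001111111 = 2048 + 1024 + 64 + 32 + 16 + 8 + 4 + 2 + 1 = 3199
Value: 3199



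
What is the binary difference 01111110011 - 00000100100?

Method 1 - Direct subtraction (column by column from the right: bit − bit − borrow-in; if negative, add 2 and borrow 1 from the next column):
borrow: 00000011000
        01111110011
-       00000100100
-------------------
        01111001111

Method 2 - Add two's complement:
Two's complement of 00000100100: invert → 11111011011, add 1 → 11111011100
  01111110011
+ 11111011100
-------------
 101111001111  (end carry out of the top bit = 1)
Discarding the end carry: 01111001111
Decimal check:
  01111110011 = 512 + 256 + 128 + 64 + 32 + 16 + 2 + 1 = 1011
  00000100100 = 32 + 4 = 36
  1011 - 36 = 975, and 01111001111 = 512 + 256 + 128 + 64 + 8 + 4 + 2 + 1 = 975 ✓



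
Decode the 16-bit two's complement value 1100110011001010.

Binary: 1100110011001010
Sign bit: 1 (negative)
Invert: 0011001100110101
Add 1:  0011001100110110
Magnitude: 0011001100110110 = 8192 + 4096 + 512 + 256 + 32 + 16 + 4 + 2 = 13110
Value: -13110



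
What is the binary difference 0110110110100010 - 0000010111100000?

Method 1 - Direct subtraction (column by column from the right: bit − bit − borrow-in; if negative, add 2 and borrow 1 from the next column):
borrow: 0000111110000000
        0110110110100010
-       0000010111100000
------------------------
        0110011111000010

Method 2 - Add two's complement:
Two's complement of 0000010111100000: invert → 1111101000011111, add 1 → 1111101000100000
  0110110110100010
+ 1111101000100000
------------------
 10110011111000010  (end carry out of the top bit = 1)
Discarding the end carry: 0110011111000010
Decimal check:
  0110110110100010 = 16384 + 8192 + 2048 + 1024 + 256 + 128 + 32 + 2 = 28066
  0000010111100000 = 1024 + 256 + 128 + 64 + 32 = 1504
  28066 - 1504 = 26562, and 0110011111000010 = 16384 + 8192 + 1024 + 512 + 256 + 128 + 64 + 2 = 26562 ✓



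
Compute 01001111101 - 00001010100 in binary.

Method 1 - Direct subtraction (column by column from the right: bit − bit − borrow-in; if negative, add 2 and borrow 1 from the next column):
borrow: 00000000000
        01001111101
-       00001010100
-------------------
        01000101001

Method 2 - Add two's complement:
Two's complement of 00001010100: invert → 11110101011, add 1 → 11110101100
  01001111101
+ 11110101100
-------------
 101000101001  (end carry out of the top bit = 1)
Discarding the end carry: 01000101001
Decimal check:
  01001111101 = 512 + 64 + 32 + 16 + 8 + 4 + 1 = 637
  00001010100 = 64 + 16 + 4 = 84
  637 - 84 = 553, and 01000101001 = 512 + 32 + 8 + 1 = 553 ✓



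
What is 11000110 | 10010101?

OR: 1 when either bit is 1
  11000110
| 10010101
----------
  11010111
Decimal: 198 | 149 = 215



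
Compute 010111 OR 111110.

OR: 1 when either bit is 1
  010111
| 111110
--------
  111111
Decimal: 23 | 62 = 63



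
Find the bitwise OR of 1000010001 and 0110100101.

OR: 1 when either bit is 1
  1000010001
| 0110100101
------------
  1110110101
Decimal: 529 | 421 = 949



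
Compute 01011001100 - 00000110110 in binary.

Method 1 - Direct subtraction (column by column from the right: bit − bit − borrow-in; if negative, add 2 and borrow 1 from the next column):
borrow: 00001101100
        01011001100
-       00000110110
-------------------
        01010010110

Method 2 - Add two's complement:
Two's complement of 00000110110: invert → 11111001001, add 1 → 11111001010
  01011001100
+ 11111001010
-------------
 101010010110  (end carry out of the top bit = 1)
Discarding the end carry: 01010010110
Decimal check:
  01011001100 = 512 + 128 + 64 + 8 + 4 = 716
  00000110110 = 32 + 16 + 4 + 2 = 54
  716 - 54 = 662, and 01010010110 = 512 + 128 + 16 + 4 + 2 = 662 ✓



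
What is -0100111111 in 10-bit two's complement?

Original: 0100111111
Step 1 - Invert all bits: 1011000000
Step 2 - Add 1: 1011000001
Verification: 0100111111 + 1011000001 = 10000000000; discarding the end carry (carry out of the top bit) leaves the 10-bit value 0000000000, as required for x + (-x)



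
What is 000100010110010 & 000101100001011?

AND: 1 only when both bits are 1
  000100010110010
& 000101100001011
-----------------
  000100000000010
Decimal: 2226 & 2827 = 2050



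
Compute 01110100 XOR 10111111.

XOR: 1 when bits differ
  01110100
^ 10111111
----------
  11001011
Decimal: 116 ^ 191 = 203



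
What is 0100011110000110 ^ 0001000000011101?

XOR: 1 when bits differ
  0100011110000110
^ 0001000000011101
------------------
  0101011110011011
Decimal: 18310 ^ 4125 = 22427



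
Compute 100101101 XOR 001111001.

XOR: 1 when bits differ
  100101101
^ 001111001
-----------
  101010100
Decimal: 301 ^ 121 = 340



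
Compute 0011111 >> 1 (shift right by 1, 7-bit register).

Original: 0011111 (decimal 31)
Shift right by 1 position
Drop the 1 low bit; fill with zero on the left
Result: 0001111 (decimal 15)
Equivalent: 31 >> 1 = 31 ÷ 2^1 = 15



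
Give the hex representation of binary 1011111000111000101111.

Group into 4-bit nibbles from right:
  0010 = 2
  1111 = F
  1000 = 8
  1110 = E
  0010 = 2
  1111 = F
Result: 2F8E2F



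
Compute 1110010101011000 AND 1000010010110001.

AND: 1 only when both bits are 1
  1110010101011000
& 1000010010110001
------------------
  1000010000010000
Decimal: 58712 & 33969 = 33808



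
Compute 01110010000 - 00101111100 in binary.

Method 1 - Direct subtraction (column by column from the right: bit − bit − borrow-in; if negative, add 2 and borrow 1 from the next column):
borrow: 00011111000
        01110010000
-       00101111100
-------------------
        01000010100

Method 2 - Add two's complement:
Two's complement of 00101111100: invert → 11010000011, add 1 → 11010000100
  01110010000
+ 11010000100
-------------
 101000010100  (end carry out of the top bit = 1)
Discarding the end carry: 01000010100
Decimal check:
  01110010000 = 512 + 256 + 128 + 16 = 912
  00101111100 = 256 + 64 + 32 + 16 + 8 + 4 = 380
  912 - 380 = 532, and 01000010100 = 512 + 16 + 4 = 532 ✓



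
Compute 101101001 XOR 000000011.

XOR: 1 when bits differ
  101101001
^ 000000011
-----------
  101101010
Decimal: 361 ^ 3 = 362



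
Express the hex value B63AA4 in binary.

Convert each hex digit to 4 bits:
  B = 1011
  6 = 0110
  3 = 0011
  A = 1010
  A = 1010
  4 = 0100
Concatenate: 101101100011101010100100



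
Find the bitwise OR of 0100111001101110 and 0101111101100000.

OR: 1 when either bit is 1
  0100111001101110
| 0101111101100000
------------------
  0101111101101110
Decimal: 20078 | 24416 = 24430



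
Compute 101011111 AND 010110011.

AND: 1 only when both bits are 1
  101011111
& 010110011
-----------
  000010011
Decimal: 351 & 179 = 19



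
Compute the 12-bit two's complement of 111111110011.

Original (sign bit 1, negative): 111111110011
Step 1 - Invert all bits: 000000001100
Step 2 - Add 1: 000000001101
Verification: 111111110011 + 000000001101 = 1000000000000; discarding the end carry (carry out of the top bit) leaves the 12-bit value 000000000000, as required for x + (-x)



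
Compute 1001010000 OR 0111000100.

OR: 1 when either bit is 1
  1001010000
| 0111000100
------------
  1111010100
Decimal: 592 | 452 = 980



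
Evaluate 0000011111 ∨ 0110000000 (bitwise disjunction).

OR: 1 when either bit is 1
  0000011111
| 0110000000
------------
  0110011111
Decimal: 31 | 384 = 415



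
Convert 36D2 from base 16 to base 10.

Expand by place value (powers of 16):
Digit values: D = 13
36D2 = 3 × 16^3 + 6 × 16^2 + 13 × 16^1 + 2 × 16^0
= 3 × 4096 + 6 × 256 + 13 × 16 + 2 × 1
= 12288 + 1536 + 208 + 2
= 14034



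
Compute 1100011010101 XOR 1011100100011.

XOR: 1 when bits differ
  1100011010101
^ 1011100100011
---------------
  0111111110110
Decimal: 6357 ^ 5923 = 4086



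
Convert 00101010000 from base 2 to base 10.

Sum of powers of 2 for each 1-bit:
2^4 + 2^6 + 2^8
= 16 + 64 + 256
= 336



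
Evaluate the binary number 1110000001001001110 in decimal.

Sum of powers of 2 for each 1-bit:
2^1 + 2^2 + 2^3 + 2^6 + 2^9 + 2^16 + 2^17 + 2^18
= 2 + 4 + 8 + 64 + 512 + 65536 + 131072 + 262144
= 459342



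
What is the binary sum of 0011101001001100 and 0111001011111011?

Add column by column from the right: bit + bit + carry-in; write the sum mod 2, carry 1 when the sum is 2 or 3.
carry:  1110010111110000
        0011101001001100
+       0111001011111011
------------------------
       01010110101000111
(the carry out of the leftmost column, 0, becomes the leading bit)
Decimal check:
  0011101001001100 = 8192 + 4096 + 2048 + 512 + 64 + 8 + 4 = 14924
  0111001011111011 = 16384 + 8192 + 4096 + 512 + 128 + 64 + 32 + 16 + 8 + 2 + 1 = 29435
  14924 + 29435 = 44359, and 01010110101000111 = 32768 + 8192 + 2048 + 1024 + 256 + 64 + 4 + 2 + 1 = 44359 ✓



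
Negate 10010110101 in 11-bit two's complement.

Original (sign bit 1, negative): 10010110101
Step 1 - Invert all bits: 01101001010
Step 2 - Add 1: 01101001011
Verification: 10010110101 + 01101001011 = 100000000000; discarding the end carry (carry out of the top bit) leaves the 11-bit value 00000000000, as required for x + (-x)



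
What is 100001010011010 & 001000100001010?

AND: 1 only when both bits are 1
  100001010011010
& 001000100001010
-----------------
  000000000001010
Decimal: 17050 & 4362 = 10



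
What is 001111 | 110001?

OR: 1 when either bit is 1
  001111
| 110001
--------
  111111
Decimal: 15 | 49 = 63



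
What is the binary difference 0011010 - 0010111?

Method 1 - Direct subtraction (column by column from the right: bit − bit − borrow-in; if negative, add 2 and borrow 1 from the next column):
borrow: 0001110
        0011010
-       0010111
---------------
        0000011

Method 2 - Add two's complement:
Two's complement of 0010111: invert → 1101000, add 1 → 1101001
  0011010
+ 1101001
---------
 10000011  (end carry out of the top bit = 1)
Discarding the end carry: 0000011
Decimal check:
  0011010 = 16 + 8 + 2 = 26
  0010111 = 16 + 4 + 2 + 1 = 23
  26 - 23 = 3, and 0000011 = 2 + 1 = 3 ✓



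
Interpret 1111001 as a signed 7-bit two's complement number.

Binary: 1111001
Sign bit: 1 (negative)
Invert: 0000110
Add 1:  0000111
Magnitude: 0000111 = 4 + 2 + 1 = 7
Value: -7



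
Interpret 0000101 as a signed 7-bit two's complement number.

Binary: 0000101
Sign bit: 0 (non-negative)
Read directly as an unsigned value:
0000101 = 4 + 1 = 5
Value: 5



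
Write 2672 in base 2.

Using repeated division by 2:
2672 ÷ 2 = 1336 remainder 0
1336 ÷ 2 = 668 remainder 0
668 ÷ 2 = 334 remainder 0
334 ÷ 2 = 167 remainder 0
167 ÷ 2 = 83 remainder 1
83 ÷ 2 = 41 remainder 1
41 ÷ 2 = 20 remainder 1
20 ÷ 2 = 10 remainder 0
10 ÷ 2 = 5 remainder 0
5 ÷ 2 = 2 remainder 1
2 ÷ 2 = 1 remainder 0
1 ÷ 2 = 0 remainder 1
Reading remainders bottom to top: 101001110000



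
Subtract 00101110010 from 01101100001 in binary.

Method 1 - Direct subtraction (column by column from the right: bit − bit − borrow-in; if negative, add 2 and borrow 1 from the next column):
borrow: 01111111100
        01101100001
-       00101110010
-------------------
        00111101111

Method 2 - Add two's complement:
Two's complement of 00101110010: invert → 11010001101, add 1 → 11010001110
  01101100001
+ 11010001110
-------------
 100111101111  (end carry out of the top bit = 1)
Discarding the end carry: 00111101111
Decimal check:
  01101100001 = 512 + 256 + 64 + 32 + 1 = 865
  00101110010 = 256 + 64 + 32 + 16 + 2 = 370
  865 - 370 = 495, and 00111101111 = 256 + 128 + 64 + 32 + 8 + 4 + 2 + 1 = 495 ✓



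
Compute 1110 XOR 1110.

XOR: 1 when bits differ
  1110
^ 1110
------
  0000
Decimal: 14 ^ 14 = 0



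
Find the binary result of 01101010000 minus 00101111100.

Method 1 - Direct subtraction (column by column from the right: bit − bit − borrow-in; if negative, add 2 and borrow 1 from the next column):
borrow: 01111111000
        01101010000
-       00101111100
-------------------
        00111010100

Method 2 - Add two's complement:
Two's complement of 00101111100: invert → 11010000011, add 1 → 11010000100
  01101010000
+ 11010000100
-------------
 100111010100  (end carry out of the top bit = 1)
Discarding the end carry: 00111010100
Decimal check:
  01101010000 = 512 + 256 + 64 + 16 = 848
  00101111100 = 256 + 64 + 32 + 16 + 8 + 4 = 380
  848 - 380 = 468, and 00111010100 = 256 + 128 + 64 + 16 + 4 = 468 ✓



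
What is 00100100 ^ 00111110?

XOR: 1 when bits differ
  00100100
^ 00111110
----------
  00011010
Decimal: 36 ^ 62 = 26



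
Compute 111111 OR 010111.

OR: 1 when either bit is 1
  111111
| 010111
--------
  111111
Decimal: 63 | 23 = 63



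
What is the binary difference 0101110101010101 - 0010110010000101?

Method 1 - Direct subtraction (column by column from the right: bit − bit − borrow-in; if negative, add 2 and borrow 1 from the next column):
borrow: 0100000100000000
        0101110101010101
-       0010110010000101
------------------------
        0011000011010000

Method 2 - Add two's complement:
Two's complement of 0010110010000101: invert → 1101001101111010, add 1 → 1101001101111011
  0101110101010101
+ 1101001101111011
------------------
 10011000011010000  (end carry out of the top bit = 1)
Discarding the end carry: 0011000011010000
Decimal check:
  0101110101010101 = 16384 + 4096 + 2048 + 1024 + 256 + 64 + 16 + 4 + 1 = 23893
  0010110010000101 = 8192 + 2048 + 1024 + 128 + 4 + 1 = 11397
  23893 - 11397 = 12496, and 0011000011010000 = 8192 + 4096 + 128 + 64 + 16 = 12496 ✓



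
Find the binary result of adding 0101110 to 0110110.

Add column by column from the right: bit + bit + carry-in; write the sum mod 2, carry 1 when the sum is 2 or 3.
carry:  1111100
        0101110
+       0110110
---------------
       01100100
(the carry out of the leftmost column, 0, becomes the leading bit)
Decimal check:
  0101110 = 32 + 8 + 4 + 2 = 46
  0110110 = 32 + 16 + 4 + 2 = 54
  46 + 54 = 100, and 01100100 = 64 + 32 + 4 = 100 ✓



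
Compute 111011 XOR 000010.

XOR: 1 when bits differ
  111011
^ 000010
--------
  111001
Decimal: 59 ^ 2 = 57



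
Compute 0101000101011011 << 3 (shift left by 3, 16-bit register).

Original: 0101000101011011 (decimal 20827)
Shift left by 3 positions
Append 3 zeros on the right and drop the 3 high bits that overflow the 16-bit width
Result: 1000101011011000 (decimal 35544)
Equivalent: 20827 << 3 = 20827 × 2^3 = 166616, truncated to 16 bits = 35544



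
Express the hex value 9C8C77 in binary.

Convert each hex digit to 4 bits:
  9 = 1001
  C = 1100
  8 = 1000
  C = 1100
  7 = 0111
  7 = 0111
Concatenate: 100111001000110001110111



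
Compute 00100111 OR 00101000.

OR: 1 when either bit is 1
  00100111
| 00101000
----------
  00101111
Decimal: 39 | 40 = 47



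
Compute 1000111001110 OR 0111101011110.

OR: 1 when either bit is 1
  1000111001110
| 0111101011110
---------------
  1111111011110
Decimal: 4558 | 3934 = 8158



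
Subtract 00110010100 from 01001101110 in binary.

Method 1 - Direct subtraction (column by column from the right: bit − bit − borrow-in; if negative, add 2 and borrow 1 from the next column):
borrow: 01100100000
        01001101110
-       00110010100
-------------------
        00011011010

Method 2 - Add two's complement:
Two's complement of 00110010100: invert → 11001101011, add 1 → 11001101100
  01001101110
+ 11001101100
-------------
 100011011010  (end carry out of the top bit = 1)
Discarding the end carry: 00011011010
Decimal check:
  01001101110 = 512 + 64 + 32 + 8 + 4 + 2 = 622
  00110010100 = 256 + 128 + 16 + 4 = 404
  622 - 404 = 218, and 00011011010 = 128 + 64 + 16 + 8 + 2 = 218 ✓



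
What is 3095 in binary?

Using repeated division by 2:
3095 ÷ 2 = 1547 remainder 1
1547 ÷ 2 = 773 remainder 1
773 ÷ 2 = 386 remainder 1
386 ÷ 2 = 193 remainder 0
193 ÷ 2 = 96 remainder 1
96 ÷ 2 = 48 remainder 0
48 ÷ 2 = 24 remainder 0
24 ÷ 2 = 12 remainder 0
12 ÷ 2 = 6 remainder 0
6 ÷ 2 = 3 remainder 0
3 ÷ 2 = 1 remainder 1
1 ÷ 2 = 0 remainder 1
Reading remainders bottom to top: 110000010111



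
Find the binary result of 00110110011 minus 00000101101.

Method 1 - Direct subtraction (column by column from the right: bit − bit − borrow-in; if negative, add 2 and borrow 1 from the next column):
borrow: 00000011000
        00110110011
-       00000101101
-------------------
        00110000110

Method 2 - Add two's complement:
Two's complement of 00000101101: invert → 11111010010, add 1 → 11111010011
  00110110011
+ 11111010011
-------------
 100110000110  (end carry out of the top bit = 1)
Discarding the end carry: 00110000110
Decimal check:
  00110110011 = 256 + 128 + 32 + 16 + 2 + 1 = 435
  00000101101 = 32 + 8 + 4 + 1 = 45
  435 - 45 = 390, and 00110000110 = 256 + 128 + 4 + 2 = 390 ✓



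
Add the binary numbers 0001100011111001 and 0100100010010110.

Add column by column from the right: bit + bit + carry-in; write the sum mod 2, carry 1 when the sum is 2 or 3.
carry:  0011000111100000
        0001100011111001
+       0100100010010110
------------------------
       00110000110001111
(the carry out of the leftmost column, 0, becomes the leading bit)
Decimal check:
  0001100011111001 = 4096 + 2048 + 128 + 64 + 32 + 16 + 8 + 1 = 6393
  0100100010010110 = 16384 + 2048 + 128 + 16 + 4 + 2 = 18582
  6393 + 18582 = 24975, and 00110000110001111 = 16384 + 8192 + 256 + 128 + 8 + 4 + 2 + 1 = 24975 ✓



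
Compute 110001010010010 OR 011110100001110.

OR: 1 when either bit is 1
  110001010010010
| 011110100001110
-----------------
  111111110011110
Decimal: 25234 | 15630 = 32670



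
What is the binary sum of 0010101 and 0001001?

Add column by column from the right: bit + bit + carry-in; write the sum mod 2, carry 1 when the sum is 2 or 3.
carry:  0000010
        0010101
+       0001001
---------------
       00011110
(the carry out of the leftmost column, 0, becomes the leading bit)
Decimal check:
  0010101 = 16 + 4 + 1 = 21
  0001001 = 8 + 1 = 9
  21 + 9 = 30, and 00011110 = 16 + 8 + 4 + 2 = 30 ✓



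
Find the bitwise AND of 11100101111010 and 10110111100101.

AND: 1 only when both bits are 1
  11100101111010
& 10110111100101
----------------
  10100101100000
Decimal: 14714 & 11749 = 10592



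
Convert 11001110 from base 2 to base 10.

Sum of powers of 2 for each 1-bit:
2^1 + 2^2 + 2^3 + 2^6 + 2^7
= 2 + 4 + 8 + 64 + 128
= 206



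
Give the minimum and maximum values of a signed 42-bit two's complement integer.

For 42-bit two's complement:
Minimum: -2^41 = -2199023255552
Maximum: 2^41 - 1 = 2199023255551



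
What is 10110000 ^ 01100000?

XOR: 1 when bits differ
  10110000
^ 01100000
----------
  11010000
Decimal: 176 ^ 96 = 208



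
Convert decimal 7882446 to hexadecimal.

Using repeated division by 16 (digits 10–15 are A–F):
7882446 ÷ 16 = 492652 remainder 14 (E)
492652 ÷ 16 = 30790 remainder 12 (C)
30790 ÷ 16 = 1924 remainder 6
1924 ÷ 16 = 120 remainder 4
120 ÷ 16 = 7 remainder 8
7 ÷ 16 = 0 remainder 7
Reading remainders bottom to top: 7846CE



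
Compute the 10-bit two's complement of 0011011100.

Original: 0011011100
Step 1 - Invert all bits: 1100100011
Step 2 - Add 1: 1100100100
Verification: 0011011100 + 1100100100 = 10000000000; discarding the end carry (carry out of the top bit) leaves the 10-bit value 0000000000, as required for x + (-x)



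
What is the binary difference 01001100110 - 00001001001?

Method 1 - Direct subtraction (column by column from the right: bit − bit − borrow-in; if negative, add 2 and borrow 1 from the next column):
borrow: 00000110010
        01001100110
-       00001001001
-------------------
        01000011101

Method 2 - Add two's complement:
Two's complement of 00001001001: invert → 11110110110, add 1 → 11110110111
  01001100110
+ 11110110111
-------------
 101000011101  (end carry out of the top bit = 1)
Discarding the end carry: 01000011101
Decimal check:
  01001100110 = 512 + 64 + 32 + 4 + 2 = 614
  00001001001 = 64 + 8 + 1 = 73
  614 - 73 = 541, and 01000011101 = 512 + 16 + 8 + 4 + 1 = 541 ✓



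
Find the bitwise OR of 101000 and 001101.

OR: 1 when either bit is 1
  101000
| 001101
--------
  101101
Decimal: 40 | 13 = 45



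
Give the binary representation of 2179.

Using repeated division by 2:
2179 ÷ 2 = 1089 remainder 1
1089 ÷ 2 = 544 remainder 1
544 ÷ 2 = 272 remainder 0
272 ÷ 2 = 136 remainder 0
136 ÷ 2 = 68 remainder 0
68 ÷ 2 = 34 remainder 0
34 ÷ 2 = 17 remainder 0
17 ÷ 2 = 8 remainder 1
8 ÷ 2 = 4 remainder 0
4 ÷ 2 = 2 remainder 0
2 ÷ 2 = 1 remainder 0
1 ÷ 2 = 0 remainder 1
Reading remainders bottom to top: 100010000011



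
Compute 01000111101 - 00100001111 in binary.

Method 1 - Direct subtraction (column by column from the right: bit − bit − borrow-in; if negative, add 2 and borrow 1 from the next column):
borrow: 01000011100
        01000111101
-       00100001111
-------------------
        00100101110

Method 2 - Add two's complement:
Two's complement of 00100001111: invert → 11011110000, add 1 → 11011110001
  01000111101
+ 11011110001
-------------
 100100101110  (end carry out of the top bit = 1)
Discarding the end carry: 00100101110
Decimal check:
  01000111101 = 512 + 32 + 16 + 8 + 4 + 1 = 573
  00100001111 = 256 + 8 + 4 + 2 + 1 = 271
  573 - 271 = 302, and 00100101110 = 256 + 32 + 8 + 4 + 2 = 302 ✓



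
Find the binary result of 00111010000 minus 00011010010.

Method 1 - Direct subtraction (column by column from the right: bit − bit − borrow-in; if negative, add 2 and borrow 1 from the next column):
borrow: 00111111100
        00111010000
-       00011010010
-------------------
        00011111110

Method 2 - Add two's complement:
Two's complement of 00011010010: invert → 11100101101, add 1 → 11100101110
  00111010000
+ 11100101110
-------------
 100011111110  (end carry out of the top bit = 1)
Discarding the end carry: 00011111110
Decimal check:
  00111010000 = 256 + 128 + 64 + 16 = 464
  00011010010 = 128 + 64 + 16 + 2 = 210
  464 - 210 = 254, and 00011111110 = 128 + 64 + 32 + 16 + 8 + 4 + 2 = 254 ✓



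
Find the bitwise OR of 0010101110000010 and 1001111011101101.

OR: 1 when either bit is 1
  0010101110000010
| 1001111011101101
------------------
  1011111111101111
Decimal: 11138 | 40685 = 49135



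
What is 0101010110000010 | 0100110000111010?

OR: 1 when either bit is 1
  0101010110000010
| 0100110000111010
------------------
  0101110110111010
Decimal: 21890 | 19514 = 23994



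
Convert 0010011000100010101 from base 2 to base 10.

Sum of powers of 2 for each 1-bit:
2^0 + 2^2 + 2^4 + 2^8 + 2^12 + 2^13 + 2^16
= 1 + 4 + 16 + 256 + 4096 + 8192 + 65536
= 78101



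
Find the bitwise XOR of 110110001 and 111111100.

XOR: 1 when bits differ
  110110001
^ 111111100
-----------
  001001101
Decimal: 433 ^ 508 = 77



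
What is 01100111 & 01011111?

AND: 1 only when both bits are 1
  01100111
& 01011111
----------
  01000111
Decimal: 103 & 95 = 71



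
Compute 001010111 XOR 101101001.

XOR: 1 when bits differ
  001010111
^ 101101001
-----------
  100111110
Decimal: 87 ^ 361 = 318



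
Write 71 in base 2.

Using repeated division by 2:
71 ÷ 2 = 35 remainder 1
35 ÷ 2 = 17 remainder 1
17 ÷ 2 = 8 remainder 1
8 ÷ 2 = 4 remainder 0
4 ÷ 2 = 2 remainder 0
2 ÷ 2 = 1 remainder 0
1 ÷ 2 = 0 remainder 1
Reading remainders bottom to top: 1000111



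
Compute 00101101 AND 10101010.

AND: 1 only when both bits are 1
  00101101
& 10101010
----------
  00101000
Decimal: 45 & 170 = 40



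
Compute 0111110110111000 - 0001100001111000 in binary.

Method 1 - Direct subtraction (column by column from the right: bit − bit − borrow-in; if negative, add 2 and borrow 1 from the next column):
borrow: 0000000010000000
        0111110110111000
-       0001100001111000
------------------------
        0110010101000000

Method 2 - Add two's complement:
Two's complement of 0001100001111000: invert → 1110011110000111, add 1 → 1110011110001000
  0111110110111000
+ 1110011110001000
------------------
 10110010101000000  (end carry out of the top bit = 1)
Discarding the end carry: 0110010101000000
Decimal check:
  0111110110111000 = 16384 + 8192 + 4096 + 2048 + 1024 + 256 + 128 + 32 + 16 + 8 = 32184
  0001100001111000 = 4096 + 2048 + 64 + 32 + 16 + 8 = 6264
  32184 - 6264 = 25920, and 0110010101000000 = 16384 + 8192 + 1024 + 256 + 64 = 25920 ✓



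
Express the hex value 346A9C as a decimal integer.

Expand by place value (powers of 16):
Digit values: A = 10, C = 12
346A9C = 3 × 16^5 + 4 × 16^4 + 6 × 16^3 + 10 × 16^2 + 9 × 16^1 + 12 × 16^0
= 3 × 1048576 + 4 × 65536 + 6 × 4096 + 10 × 256 + 9 × 16 + 12 × 1
= 3145728 + 262144 + 24576 + 2560 + 144 + 12
= 3435164



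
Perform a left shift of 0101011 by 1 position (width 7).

Original: 0101011 (decimal 43)
Shift left by 1 position
Append 1 zero on the right
Result: 1010110 (decimal 86)
Equivalent: 43 << 1 = 43 × 2^1 = 86



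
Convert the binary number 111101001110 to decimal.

Sum of powers of 2 for each 1-bit:
2^1 + 2^2 + 2^3 + 2^6 + 2^8 + 2^9 + 2^10 + 2^11
= 2 + 4 + 8 + 64 + 256 + 512 + 1024 + 2048
= 3918



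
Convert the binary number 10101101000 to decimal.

Sum of powers of 2 for each 1-bit:
2^3 + 2^5 + 2^6 + 2^8 + 2^10
= 8 + 32 + 64 + 256 + 1024
= 1384



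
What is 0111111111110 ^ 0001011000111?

XOR: 1 when bits differ
  0111111111110
^ 0001011000111
---------------
  0110100111001
Decimal: 4094 ^ 711 = 3385



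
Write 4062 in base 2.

Using repeated division by 2:
4062 ÷ 2 = 2031 remainder 0
2031 ÷ 2 = 1015 remainder 1
1015 ÷ 2 = 507 remainder 1
507 ÷ 2 = 253 remainder 1
253 ÷ 2 = 126 remainder 1
126 ÷ 2 = 63 remainder 0
63 ÷ 2 = 31 remainder 1
31 ÷ 2 = 15 remainder 1
15 ÷ 2 = 7 remainder 1
7 ÷ 2 = 3 remainder 1
3 ÷ 2 = 1 remainder 1
1 ÷ 2 = 0 remainder 1
Reading remainders bottom to top: 111111011110



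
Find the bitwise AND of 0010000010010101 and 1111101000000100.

AND: 1 only when both bits are 1
  0010000010010101
& 1111101000000100
------------------
  0010000000000100
Decimal: 8341 & 64004 = 8196



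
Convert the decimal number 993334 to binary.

Using repeated division by 2:
993334 ÷ 2 = 496667 remainder 0
496667 ÷ 2 = 248333 remainder 1
248333 ÷ 2 = 124166 remainder 1
124166 ÷ 2 = 62083 remainder 0
62083 ÷ 2 = 31041 remainder 1
31041 ÷ 2 = 15520 remainder 1
15520 ÷ 2 = 7760 remainder 0
7760 ÷ 2 = 3880 remainder 0
3880 ÷ 2 = 1940 remainder 0
1940 ÷ 2 = 970 remainder 0
970 ÷ 2 = 485 remainder 0
485 ÷ 2 = 242 remainder 1
242 ÷ 2 = 121 remainder 0
121 ÷ 2 = 60 remainder 1
60 ÷ 2 = 30 remainder 0
30 ÷ 2 = 15 remainder 0
15 ÷ 2 = 7 remainder 1
7 ÷ 2 = 3 remainder 1
3 ÷ 2 = 1 remainder 1
1 ÷ 2 = 0 remainder 1
Reading remainders bottom to top: 11110010100000110110



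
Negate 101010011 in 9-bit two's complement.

Original (sign bit 1, negative): 101010011
Step 1 - Invert all bits: 010101100
Step 2 - Add 1: 010101101
Verification: 101010011 + 010101101 = 1000000000; discarding the end carry (carry out of the top bit) leaves the 9-bit value 000000000, as required for x + (-x)



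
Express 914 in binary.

Using repeated division by 2:
914 ÷ 2 = 457 remainder 0
457 ÷ 2 = 228 remainder 1
228 ÷ 2 = 114 remainder 0
114 ÷ 2 = 57 remainder 0
57 ÷ 2 = 28 remainder 1
28 ÷ 2 = 14 remainder 0
14 ÷ 2 = 7 remainder 0
7 ÷ 2 = 3 remainder 1
3 ÷ 2 = 1 remainder 1
1 ÷ 2 = 0 remainder 1
Reading remainders bottom to top: 1110010010



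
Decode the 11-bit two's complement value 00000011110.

Binary: 00000011110
Sign bit: 0 (non-negative)
Read directly as an unsigned value:
00000011110 = 16 + 8 + 4 + 2 = 30
Value: 30



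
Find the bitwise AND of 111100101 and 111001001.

AND: 1 only when both bits are 1
  111100101
& 111001001
-----------
  111000001
Decimal: 485 & 457 = 449



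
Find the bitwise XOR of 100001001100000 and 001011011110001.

XOR: 1 when bits differ
  100001001100000
^ 001011011110001
-----------------
  101010010010001
Decimal: 16992 ^ 5873 = 21649



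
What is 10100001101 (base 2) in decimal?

Sum of powers of 2 for each 1-bit:
2^0 + 2^2 + 2^3 + 2^8 + 2^10
= 1 + 4 + 8 + 256 + 1024
= 1293



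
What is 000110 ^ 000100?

XOR: 1 when bits differ
  000110
^ 000100
--------
  000010
Decimal: 6 ^ 4 = 2



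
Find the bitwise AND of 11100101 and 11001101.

AND: 1 only when both bits are 1
  11100101
& 11001101
----------
  11000101
Decimal: 229 & 205 = 197



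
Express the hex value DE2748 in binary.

Convert each hex digit to 4 bits:
  D = 1101
  E = 1110
  2 = 0010
  7 = 0111
  4 = 0100
  8 = 1000
Concatenate: 110111100010011101001000



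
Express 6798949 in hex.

Using repeated division by 16 (digits 10–15 are A–F):
6798949 ÷ 16 = 424934 remainder 5
424934 ÷ 16 = 26558 remainder 6
26558 ÷ 16 = 1659 remainder 14 (E)
1659 ÷ 16 = 103 remainder 11 (B)
103 ÷ 16 = 6 remainder 7
6 ÷ 16 = 0 remainder 6
Reading remainders bottom to top: 67BE65



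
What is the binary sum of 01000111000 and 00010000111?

Add column by column from the right: bit + bit + carry-in; write the sum mod 2, carry 1 when the sum is 2 or 3.
carry:  00000000000
        01000111000
+       00010000111
-------------------
       001010111111
(the carry out of the leftmost column, 0, becomes the leading bit)
Decimal check:
  01000111000 = 512 + 32 + 16 + 8 = 568
  00010000111 = 128 + 4 + 2 + 1 = 135
  568 + 135 = 703, and 001010111111 = 512 + 128 + 32 + 16 + 8 + 4 + 2 + 1 = 703 ✓



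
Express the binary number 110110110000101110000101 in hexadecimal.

Group into 4-bit nibbles from right:
  1101 = D
  1011 = B
  0000 = 0
  1011 = B
  1000 = 8
  0101 = 5
Result: DB0B85



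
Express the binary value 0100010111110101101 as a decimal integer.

Sum of powers of 2 for each 1-bit:
2^0 + 2^2 + 2^3 + 2^5 + 2^7 + 2^8 + 2^9 + 2^10 + 2^11 + 2^13 + 2^17
= 1 + 4 + 8 + 32 + 128 + 256 + 512 + 1024 + 2048 + 8192 + 131072
= 143277



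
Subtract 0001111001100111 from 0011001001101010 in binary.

Method 1 - Direct subtraction (column by column from the right: bit − bit − borrow-in; if negative, add 2 and borrow 1 from the next column):
borrow: 0011100000001110
        0011001001101010
-       0001111001100111
------------------------
        0001010000000011

Method 2 - Add two's complement:
Two's complement of 0001111001100111: invert → 1110000110011000, add 1 → 1110000110011001
  0011001001101010
+ 1110000110011001
------------------
 10001010000000011  (end carry out of the top bit = 1)
Discarding the end carry: 0001010000000011
Decimal check:
  0011001001101010 = 8192 + 4096 + 512 + 64 + 32 + 8 + 2 = 12906
  0001111001100111 = 4096 + 2048 + 1024 + 512 + 64 + 32 + 4 + 2 + 1 = 7783
  12906 - 7783 = 5123, and 0001010000000011 = 4096 + 1024 + 2 + 1 = 5123 ✓



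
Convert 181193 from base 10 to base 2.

Using repeated division by 2:
181193 ÷ 2 = 90596 remainder 1
90596 ÷ 2 = 45298 remainder 0
45298 ÷ 2 = 22649 remainder 0
22649 ÷ 2 = 11324 remainder 1
11324 ÷ 2 = 5662 remainder 0
5662 ÷ 2 = 2831 remainder 0
2831 ÷ 2 = 1415 remainder 1
1415 ÷ 2 = 707 remainder 1
707 ÷ 2 = 353 remainder 1
353 ÷ 2 = 176 remainder 1
176 ÷ 2 = 88 remainder 0
88 ÷ 2 = 44 remainder 0
44 ÷ 2 = 22 remainder 0
22 ÷ 2 = 11 remainder 0
11 ÷ 2 = 5 remainder 1
5 ÷ 2 = 2 remainder 1
2 ÷ 2 = 1 remainder 0
1 ÷ 2 = 0 remainder 1
Reading remainders bottom to top: 101100001111001001



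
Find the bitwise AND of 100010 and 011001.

AND: 1 only when both bits are 1
  100010
& 011001
--------
  000000
Decimal: 34 & 25 = 0



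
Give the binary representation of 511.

Using repeated division by 2:
511 ÷ 2 = 255 remainder 1
255 ÷ 2 = 127 remainder 1
127 ÷ 2 = 63 remainder 1
63 ÷ 2 = 31 remainder 1
31 ÷ 2 = 15 remainder 1
15 ÷ 2 = 7 remainder 1
7 ÷ 2 = 3 remainder 1
3 ÷ 2 = 1 remainder 1
1 ÷ 2 = 0 remainder 1
Reading remainders bottom to top: 111111111



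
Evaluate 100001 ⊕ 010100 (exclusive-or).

XOR: 1 when bits differ
  100001
^ 010100
--------
  110101
Decimal: 33 ^ 20 = 53



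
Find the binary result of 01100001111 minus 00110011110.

Method 1 - Direct subtraction (column by column from the right: bit − bit − borrow-in; if negative, add 2 and borrow 1 from the next column):
borrow: 01111100000
        01100001111
-       00110011110
-------------------
        00101110001

Method 2 - Add two's complement:
Two's complement of 00110011110: invert → 11001100001, add 1 → 11001100010
  01100001111
+ 11001100010
-------------
 100101110001  (end carry out of the top bit = 1)
Discarding the end carry: 00101110001
Decimal check:
  01100001111 = 512 + 256 + 8 + 4 + 2 + 1 = 783
  00110011110 = 256 + 128 + 16 + 8 + 4 + 2 = 414
  783 - 414 = 369, and 00101110001 = 256 + 64 + 32 + 16 + 1 = 369 ✓



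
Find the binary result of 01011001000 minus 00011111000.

Method 1 - Direct subtraction (column by column from the right: bit − bit − borrow-in; if negative, add 2 and borrow 1 from the next column):
borrow: 01111100000
        01011001000
-       00011111000
-------------------
        00111010000

Method 2 - Add two's complement:
Two's complement of 00011111000: invert → 11100000111, add 1 → 11100001000
  01011001000
+ 11100001000
-------------
 100111010000  (end carry out of the top bit = 1)
Discarding the end carry: 00111010000
Decimal check:
  01011001000 = 512 + 128 + 64 + 8 = 712
  00011111000 = 128 + 64 + 32 + 16 + 8 = 248
  712 - 248 = 464, and 00111010000 = 256 + 128 + 64 + 16 = 464 ✓



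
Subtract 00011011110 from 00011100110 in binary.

Method 1 - Direct subtraction (column by column from the right: bit − bit − borrow-in; if negative, add 2 and borrow 1 from the next column):
borrow: 00000110000
        00011100110
-       00011011110
-------------------
        00000001000

Method 2 - Add two's complement:
Two's complement of 00011011110: invert → 11100100001, add 1 → 11100100010
  00011100110
+ 11100100010
-------------
 100000001000  (end carry out of the top bit = 1)
Discarding the end carry: 00000001000
Decimal check:
  00011100110 = 128 + 64 + 32 + 4 + 2 = 230
  00011011110 = 128 + 64 + 16 + 8 + 4 + 2 = 222
  230 - 222 = 8, and 00000001000 = 8 ✓



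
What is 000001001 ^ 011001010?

XOR: 1 when bits differ
  000001001
^ 011001010
-----------
  011000011
Decimal: 9 ^ 202 = 195



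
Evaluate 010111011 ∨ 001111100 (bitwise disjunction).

OR: 1 when either bit is 1
  010111011
| 001111100
-----------
  011111111
Decimal: 187 | 124 = 255



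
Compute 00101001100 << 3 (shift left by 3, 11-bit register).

Original: 00101001100 (decimal 332)
Shift left by 3 positions
Append 3 zeros on the right and drop the 3 high bits that overflow the 11-bit width
Result: 01001100000 (decimal 608)
Equivalent: 332 << 3 = 332 × 2^3 = 2656, truncated to 11 bits = 608



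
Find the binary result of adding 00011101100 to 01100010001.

Add column by column from the right: bit + bit + carry-in; write the sum mod 2, carry 1 when the sum is 2 or 3.
carry:  00000000000
        00011101100
+       01100010001
-------------------
       001111111101
(the carry out of the leftmost column, 0, becomes the leading bit)
Decimal check:
  00011101100 = 128 + 64 + 32 + 8 + 4 = 236
  01100010001 = 512 + 256 + 16 + 1 = 785
  236 + 785 = 1021, and 001111111101 = 512 + 256 + 128 + 64 + 32 + 16 + 8 + 4 + 1 = 1021 ✓



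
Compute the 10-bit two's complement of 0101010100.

Original: 0101010100
Step 1 - Invert all bits: 1010101011
Step 2 - Add 1: 1010101100
Verification: 0101010100 + 1010101100 = 10000000000; discarding the end carry (carry out of the top bit) leaves the 10-bit value 0000000000, as required for x + (-x)



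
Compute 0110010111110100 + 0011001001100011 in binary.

Add column by column from the right: bit + bit + carry-in; write the sum mod 2, carry 1 when the sum is 2 or 3.
carry:  1100111111000000
        0110010111110100
+       0011001001100011
------------------------
       01001100001010111
(the carry out of the leftmost column, 0, becomes the leading bit)
Decimal check:
  0110010111110100 = 16384 + 8192 + 1024 + 256 + 128 + 64 + 32 + 16 + 4 = 26100
  0011001001100011 = 8192 + 4096 + 512 + 64 + 32 + 2 + 1 = 12899
  26100 + 12899 = 38999, and 01001100001010111 = 32768 + 4096 + 2048 + 64 + 16 + 4 + 2 + 1 = 38999 ✓



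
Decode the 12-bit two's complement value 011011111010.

Binary: 011011111010
Sign bit: 0 (non-negative)
Read directly as an unsigned value:
011011111010 = 1024 + 512 + 128 + 64 + 32 + 16 + 8 + 2 = 1786
Value: 1786



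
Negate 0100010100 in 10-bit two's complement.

Original: 0100010100
Step 1 - Invert all bits: 1011101011
Step 2 - Add 1: 1011101100
Verification: 0100010100 + 1011101100 = 10000000000; discarding the end carry (carry out of the top bit) leaves the 10-bit value 0000000000, as required for x + (-x)



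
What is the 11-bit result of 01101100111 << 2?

Original: 01101100111 (decimal 871)
Shift left by 2 positions
Append 2 zeros on the right and drop the 2 high bits that overflow the 11-bit width
Result: 10110011100 (decimal 1436)
Equivalent: 871 << 2 = 871 × 2^2 = 3484, truncated to 11 bits = 1436



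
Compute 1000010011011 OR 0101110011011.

OR: 1 when either bit is 1
  1000010011011
| 0101110011011
---------------
  1101110011011
Decimal: 4251 | 2971 = 7067



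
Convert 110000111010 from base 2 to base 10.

Sum of powers of 2 for each 1-bit:
2^1 + 2^3 + 2^4 + 2^5 + 2^10 + 2^11
= 2 + 8 + 16 + 32 + 1024 + 2048
= 3130



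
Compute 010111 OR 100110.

OR: 1 when either bit is 1
  010111
| 100110
--------
  110111
Decimal: 23 | 38 = 55



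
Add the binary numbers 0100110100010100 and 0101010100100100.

Add column by column from the right: bit + bit + carry-in; write the sum mod 2, carry 1 when the sum is 2 or 3.
carry:  1011101000001000
        0100110100010100
+       0101010100100100
------------------------
       01010001000111000
(the carry out of the leftmost column, 0, becomes the leading bit)
Decimal check:
  0100110100010100 = 16384 + 2048 + 1024 + 256 + 16 + 4 = 19732
  0101010100100100 = 16384 + 4096 + 1024 + 256 + 32 + 4 = 21796
  19732 + 21796 = 41528, and 01010001000111000 = 32768 + 8192 + 512 + 32 + 16 + 8 = 41528 ✓

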